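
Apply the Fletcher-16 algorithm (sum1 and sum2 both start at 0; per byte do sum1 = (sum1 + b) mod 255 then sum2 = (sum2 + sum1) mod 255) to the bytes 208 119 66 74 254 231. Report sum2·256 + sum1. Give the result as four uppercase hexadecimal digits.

08BB

Running sums (mod 255):
  after byte 0 (208): sum1=208, sum2=208
  after byte 1 (119): sum1=72, sum2=25
  after byte 2 (66): sum1=138, sum2=163
  after byte 3 (74): sum1=212, sum2=120
  after byte 4 (254): sum1=211, sum2=76
  after byte 5 (231): sum1=187, sum2=8
Checksum = sum2·256 + sum1 = 8·256 + 187 = 2235 = 0x08BB.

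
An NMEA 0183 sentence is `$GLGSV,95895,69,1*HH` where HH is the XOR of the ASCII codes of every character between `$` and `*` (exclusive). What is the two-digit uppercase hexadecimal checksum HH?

63

XOR the ASCII codes of the payload characters:
  'G' = 0x47 → acc = 0x47
  'L' = 0x4C → acc = 0x0B
  'G' = 0x47 → acc = 0x4C
  'S' = 0x53 → acc = 0x1F
  'V' = 0x56 → acc = 0x49
  ',' = 0x2C → acc = 0x65
  '9' = 0x39 → acc = 0x5C
  '5' = 0x35 → acc = 0x69
  '8' = 0x38 → acc = 0x51
  '9' = 0x39 → acc = 0x68
  '5' = 0x35 → acc = 0x5D
  ',' = 0x2C → acc = 0x71
  '6' = 0x36 → acc = 0x47
  '9' = 0x39 → acc = 0x7E
  ',' = 0x2C → acc = 0x52
  '1' = 0x31 → acc = 0x63
Checksum = 0x63.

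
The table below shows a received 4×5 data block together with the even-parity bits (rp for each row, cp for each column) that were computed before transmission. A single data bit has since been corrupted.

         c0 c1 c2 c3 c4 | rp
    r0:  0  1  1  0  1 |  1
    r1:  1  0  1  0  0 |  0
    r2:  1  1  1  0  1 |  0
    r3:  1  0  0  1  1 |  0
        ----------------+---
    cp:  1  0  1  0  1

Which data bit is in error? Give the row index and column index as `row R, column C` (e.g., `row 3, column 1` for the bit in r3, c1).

row 3, column 3

Recompute each row's even parity and compare to rp:
  r0: data parity 1, sent rp 1 → ok
  r1: data parity 0, sent rp 0 → ok
  r2: data parity 0, sent rp 0 → ok
  r3: data parity 1, sent rp 0 → mismatch
Recompute each column's even parity and compare to cp:
  c0: data parity 1, sent cp 1 → ok
  c1: data parity 0, sent cp 0 → ok
  c2: data parity 1, sent cp 1 → ok
  c3: data parity 1, sent cp 0 → mismatch
  c4: data parity 1, sent cp 1 → ok
Exactly one row (r3) and one column (c3) fail → the flipped bit is at their intersection.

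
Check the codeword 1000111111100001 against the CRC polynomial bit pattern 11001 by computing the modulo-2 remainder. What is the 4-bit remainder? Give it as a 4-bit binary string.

1111

Modulo-2 division of 1000111111100001 by 11001:
  pos 0: 10001 XOR 11001 = 01000
  pos 1: 10001 XOR 11001 = 01000
  pos 2: 10001 XOR 11001 = 01000
  pos 3: 10001 XOR 11001 = 01000
  pos 4: 10001 XOR 11001 = 01000
  pos 5: 10001 XOR 11001 = 01000
  pos 6: 10001 XOR 11001 = 01000
  pos 7: 10000 XOR 11001 = 01001
  pos 8: 10010 XOR 11001 = 01011
  pos 9: 10110 XOR 11001 = 01111
  pos 10: 11110 XOR 11001 = 00111
Remainder = 1111 (nonzero — an error is detected).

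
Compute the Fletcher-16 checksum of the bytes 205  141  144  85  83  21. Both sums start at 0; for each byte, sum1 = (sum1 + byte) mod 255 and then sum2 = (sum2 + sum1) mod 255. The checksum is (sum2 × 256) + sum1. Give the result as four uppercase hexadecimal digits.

94A9

Running sums (mod 255):
  after byte 0 (205): sum1=205, sum2=205
  after byte 1 (141): sum1=91, sum2=41
  after byte 2 (144): sum1=235, sum2=21
  after byte 3 (85): sum1=65, sum2=86
  after byte 4 (83): sum1=148, sum2=234
  after byte 5 (21): sum1=169, sum2=148
Checksum = sum2·256 + sum1 = 148·256 + 169 = 38057 = 0x94A9.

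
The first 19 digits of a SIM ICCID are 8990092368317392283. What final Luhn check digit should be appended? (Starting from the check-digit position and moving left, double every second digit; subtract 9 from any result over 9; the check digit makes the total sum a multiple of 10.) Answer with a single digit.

Partial digits right→left: 3 8 2 2 9 3 7 1 3 8 6 3 2 9 0 0 9 9 8
Double every second digit counting from the check-digit position (so the 1st, 3rd, 5th, ... of the partial from the right).
  doubled (with −9 where >9): 6 4 9 5 6 3 4 0 9 7 → sum 53
  kept as-is: 8 2 3 1 8 3 9 0 9 → sum 43
Total = 53 + 43 = 96.
Check digit = (10 − (96 mod 10)) mod 10 = 4.

4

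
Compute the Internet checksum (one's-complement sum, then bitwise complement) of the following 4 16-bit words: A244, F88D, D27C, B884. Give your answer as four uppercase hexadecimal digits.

DA2B

One's-complement addition (fold any carry out of bit 15 back into bit 0):
  0xA244 + 0xF88D = 0x19AD1 → wrap carry → 0x9AD2
  0x9AD2 + 0xD27C = 0x16D4E → wrap carry → 0x6D4F
  0x6D4F + 0xB884 = 0x125D3 → wrap carry → 0x25D4
One's-complement sum = 0x25D4.
Checksum = ~0x25D4 & 0xFFFF = 0xDA2B.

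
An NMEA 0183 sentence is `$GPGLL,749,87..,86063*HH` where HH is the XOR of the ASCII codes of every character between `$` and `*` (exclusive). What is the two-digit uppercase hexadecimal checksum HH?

72

XOR the ASCII codes of the payload characters:
  'G' = 0x47 → acc = 0x47
  'P' = 0x50 → acc = 0x17
  'G' = 0x47 → acc = 0x50
  'L' = 0x4C → acc = 0x1C
  'L' = 0x4C → acc = 0x50
  ',' = 0x2C → acc = 0x7C
  '7' = 0x37 → acc = 0x4B
  '4' = 0x34 → acc = 0x7F
  '9' = 0x39 → acc = 0x46
  ',' = 0x2C → acc = 0x6A
  '8' = 0x38 → acc = 0x52
  '7' = 0x37 → acc = 0x65
  '.' = 0x2E → acc = 0x4B
  '.' = 0x2E → acc = 0x65
  ',' = 0x2C → acc = 0x49
  '8' = 0x38 → acc = 0x71
  '6' = 0x36 → acc = 0x47
  '0' = 0x30 → acc = 0x77
  '6' = 0x36 → acc = 0x41
  '3' = 0x33 → acc = 0x72
Checksum = 0x72.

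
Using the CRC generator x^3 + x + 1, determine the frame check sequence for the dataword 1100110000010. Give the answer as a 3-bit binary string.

000

Append 3 zeros: 1100110000010000. Divide by 1011 (XOR where the leading bit is 1):
  pos 0: 1100 XOR 1011 = 0111
  pos 1: 1111 XOR 1011 = 0100
  pos 2: 1001 XOR 1011 = 0010
  pos 4: 1000 XOR 1011 = 0011
  pos 6: 1100 XOR 1011 = 0111
  pos 7: 1110 XOR 1011 = 0101
  pos 8: 1011 XOR 1011 = 0000
Remainder (last 3 bits) = 000. This is the CRC / FCS.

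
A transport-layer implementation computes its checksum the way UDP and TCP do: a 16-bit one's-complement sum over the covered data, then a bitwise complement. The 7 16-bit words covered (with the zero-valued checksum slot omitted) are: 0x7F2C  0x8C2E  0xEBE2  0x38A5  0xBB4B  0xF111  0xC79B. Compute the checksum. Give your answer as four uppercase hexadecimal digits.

One's-complement addition (fold any carry out of bit 15 back into bit 0):
  0x7F2C + 0x8C2E = 0x10B5A → wrap carry → 0x0B5B
  0x0B5B + 0xEBE2 = 0x0F73D
  0xF73D + 0x38A5 = 0x12FE2 → wrap carry → 0x2FE3
  0x2FE3 + 0xBB4B = 0x0EB2E
  0xEB2E + 0xF111 = 0x1DC3F → wrap carry → 0xDC40
  0xDC40 + 0xC79B = 0x1A3DB → wrap carry → 0xA3DC
One's-complement sum = 0xA3DC.
Checksum = ~0xA3DC & 0xFFFF = 0x5C23.

5C23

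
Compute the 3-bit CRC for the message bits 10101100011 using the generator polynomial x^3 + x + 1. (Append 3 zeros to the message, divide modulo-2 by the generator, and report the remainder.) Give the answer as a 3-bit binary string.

000

Append 3 zeros: 10101100011000. Divide by 1011 (XOR where the leading bit is 1):
  pos 0: 1010 XOR 1011 = 0001
  pos 3: 1110 XOR 1011 = 0101
  pos 4: 1010 XOR 1011 = 0001
  pos 7: 1011 XOR 1011 = 0000
Remainder (last 3 bits) = 000. This is the CRC / FCS.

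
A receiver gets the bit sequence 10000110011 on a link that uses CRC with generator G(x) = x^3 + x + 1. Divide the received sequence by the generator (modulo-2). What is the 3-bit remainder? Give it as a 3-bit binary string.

Modulo-2 division of 10000110011 by 1011:
  pos 0: 1000 XOR 1011 = 0011
  pos 2: 1101 XOR 1011 = 0110
  pos 3: 1101 XOR 1011 = 0110
  pos 4: 1100 XOR 1011 = 0111
  pos 5: 1110 XOR 1011 = 0101
  pos 6: 1011 XOR 1011 = 0000
Remainder = 001 (nonzero — an error is detected).

001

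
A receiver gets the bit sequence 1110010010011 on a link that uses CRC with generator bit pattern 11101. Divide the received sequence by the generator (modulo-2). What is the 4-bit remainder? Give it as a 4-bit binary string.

1101

Modulo-2 division of 1110010010011 by 11101:
  pos 0: 11100 XOR 11101 = 00001
  pos 4: 11001 XOR 11101 = 00100
  pos 6: 10000 XOR 11101 = 01101
  pos 7: 11011 XOR 11101 = 00110
Remainder = 1101 (nonzero — an error is detected).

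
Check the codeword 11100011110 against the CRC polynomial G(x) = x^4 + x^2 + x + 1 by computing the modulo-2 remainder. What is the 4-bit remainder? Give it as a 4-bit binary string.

0111

Modulo-2 division of 11100011110 by 10111:
  pos 0: 11100 XOR 10111 = 01011
  pos 1: 10110 XOR 10111 = 00001
  pos 5: 11111 XOR 10111 = 01000
  pos 6: 10000 XOR 10111 = 00111
Remainder = 0111 (nonzero — an error is detected).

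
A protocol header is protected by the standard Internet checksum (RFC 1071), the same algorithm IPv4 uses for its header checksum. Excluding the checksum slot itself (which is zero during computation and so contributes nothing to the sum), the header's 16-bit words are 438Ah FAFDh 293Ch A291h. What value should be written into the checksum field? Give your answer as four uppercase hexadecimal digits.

F5A9

One's-complement addition (fold any carry out of bit 15 back into bit 0):
  0x438A + 0xFAFD = 0x13E87 → wrap carry → 0x3E88
  0x3E88 + 0x293C = 0x067C4
  0x67C4 + 0xA291 = 0x10A55 → wrap carry → 0x0A56
One's-complement sum = 0x0A56.
Checksum = ~0x0A56 & 0xFFFF = 0xF5A9.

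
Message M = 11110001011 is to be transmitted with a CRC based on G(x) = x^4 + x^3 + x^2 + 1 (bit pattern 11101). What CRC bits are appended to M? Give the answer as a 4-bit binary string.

Append 4 zeros: 111100010110000. Divide by 11101 (XOR where the leading bit is 1):
  pos 0: 11110 XOR 11101 = 00011
  pos 3: 11001 XOR 11101 = 00100
  pos 5: 10001 XOR 11101 = 01100
  pos 6: 11001 XOR 11101 = 00100
  pos 8: 10000 XOR 11101 = 01101
  pos 9: 11010 XOR 11101 = 00111
Remainder (last 4 bits) = 1110. This is the CRC / FCS.

1110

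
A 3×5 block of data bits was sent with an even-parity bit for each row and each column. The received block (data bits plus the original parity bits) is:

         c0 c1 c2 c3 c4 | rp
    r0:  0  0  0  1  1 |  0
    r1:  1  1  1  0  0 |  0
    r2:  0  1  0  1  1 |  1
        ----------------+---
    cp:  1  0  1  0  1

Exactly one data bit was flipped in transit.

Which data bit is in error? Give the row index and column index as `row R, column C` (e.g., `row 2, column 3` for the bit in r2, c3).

Recompute each row's even parity and compare to rp:
  r0: data parity 0, sent rp 0 → ok
  r1: data parity 1, sent rp 0 → mismatch
  r2: data parity 1, sent rp 1 → ok
Recompute each column's even parity and compare to cp:
  c0: data parity 1, sent cp 1 → ok
  c1: data parity 0, sent cp 0 → ok
  c2: data parity 1, sent cp 1 → ok
  c3: data parity 0, sent cp 0 → ok
  c4: data parity 0, sent cp 1 → mismatch
Exactly one row (r1) and one column (c4) fail → the flipped bit is at their intersection.

row 1, column 4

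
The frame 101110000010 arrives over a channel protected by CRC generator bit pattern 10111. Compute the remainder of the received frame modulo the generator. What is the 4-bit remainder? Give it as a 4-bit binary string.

Modulo-2 division of 101110000010 by 10111:
  pos 0: 10111 XOR 10111 = 00000
Remainder = 0010 (nonzero — an error is detected).

0010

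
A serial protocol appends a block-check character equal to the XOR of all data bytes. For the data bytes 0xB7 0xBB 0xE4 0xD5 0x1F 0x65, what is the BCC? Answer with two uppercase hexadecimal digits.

XOR the bytes together:
  start with 0xB7
  0xB7 ⊕ 0xBB = 0x0C
  0x0C ⊕ 0xE4 = 0xE8
  0xE8 ⊕ 0xD5 = 0x3D
  0x3D ⊕ 0x1F = 0x22
  0x22 ⊕ 0x65 = 0x47

47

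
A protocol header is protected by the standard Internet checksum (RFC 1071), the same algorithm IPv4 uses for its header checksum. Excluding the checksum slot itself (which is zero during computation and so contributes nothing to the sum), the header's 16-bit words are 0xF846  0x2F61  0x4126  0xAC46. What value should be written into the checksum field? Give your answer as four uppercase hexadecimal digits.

One's-complement addition (fold any carry out of bit 15 back into bit 0):
  0xF846 + 0x2F61 = 0x127A7 → wrap carry → 0x27A8
  0x27A8 + 0x4126 = 0x068CE
  0x68CE + 0xAC46 = 0x11514 → wrap carry → 0x1515
One's-complement sum = 0x1515.
Checksum = ~0x1515 & 0xFFFF = 0xEAEA.

EAEA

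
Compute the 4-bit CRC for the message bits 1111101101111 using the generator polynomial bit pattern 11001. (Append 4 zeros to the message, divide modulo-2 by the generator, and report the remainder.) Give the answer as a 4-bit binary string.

1111

Append 4 zeros: 11111011011110000. Divide by 11001 (XOR where the leading bit is 1):
  pos 0: 11111 XOR 11001 = 00110
  pos 2: 11001 XOR 11001 = 00000
  pos 7: 10111 XOR 11001 = 01110
  pos 8: 11101 XOR 11001 = 00100
  pos 10: 10000 XOR 11001 = 01001
  pos 11: 10010 XOR 11001 = 01011
  pos 12: 10110 XOR 11001 = 01111
Remainder (last 4 bits) = 1111. This is the CRC / FCS.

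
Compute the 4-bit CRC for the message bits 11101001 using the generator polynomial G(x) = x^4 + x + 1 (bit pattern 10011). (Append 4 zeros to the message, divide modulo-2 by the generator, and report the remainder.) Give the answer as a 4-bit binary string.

1011

Append 4 zeros: 111010010000. Divide by 10011 (XOR where the leading bit is 1):
  pos 0: 11101 XOR 10011 = 01110
  pos 1: 11100 XOR 10011 = 01111
  pos 2: 11110 XOR 10011 = 01101
  pos 3: 11011 XOR 10011 = 01000
  pos 4: 10000 XOR 10011 = 00011
  pos 7: 11000 XOR 10011 = 01011
Remainder (last 4 bits) = 1011. This is the CRC / FCS.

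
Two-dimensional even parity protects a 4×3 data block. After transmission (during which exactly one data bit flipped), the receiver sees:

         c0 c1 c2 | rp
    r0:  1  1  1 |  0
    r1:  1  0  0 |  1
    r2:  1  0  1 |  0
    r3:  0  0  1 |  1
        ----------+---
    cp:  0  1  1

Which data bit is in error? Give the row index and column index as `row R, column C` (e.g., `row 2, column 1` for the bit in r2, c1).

row 0, column 0

Recompute each row's even parity and compare to rp:
  r0: data parity 1, sent rp 0 → mismatch
  r1: data parity 1, sent rp 1 → ok
  r2: data parity 0, sent rp 0 → ok
  r3: data parity 1, sent rp 1 → ok
Recompute each column's even parity and compare to cp:
  c0: data parity 1, sent cp 0 → mismatch
  c1: data parity 1, sent cp 1 → ok
  c2: data parity 1, sent cp 1 → ok
Exactly one row (r0) and one column (c0) fail → the flipped bit is at their intersection.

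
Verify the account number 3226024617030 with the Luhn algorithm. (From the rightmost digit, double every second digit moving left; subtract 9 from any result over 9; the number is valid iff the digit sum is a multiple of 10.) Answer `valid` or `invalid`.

From the right, keep odd positions and double even positions (subtract 9 from any doubled value over 9):
  doubled (positions 2,4,...): 6 5 3 4 3 4 → sum 25
  kept (positions 1,3,...): 0 0 1 4 0 2 3 → sum 10
Total = 35.
35 mod 10 = 5, so the number is invalid.

invalid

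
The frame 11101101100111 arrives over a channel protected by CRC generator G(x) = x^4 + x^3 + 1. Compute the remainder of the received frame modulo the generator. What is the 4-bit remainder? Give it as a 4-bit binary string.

Modulo-2 division of 11101101100111 by 11001:
  pos 0: 11101 XOR 11001 = 00100
  pos 2: 10010 XOR 11001 = 01011
  pos 3: 10111 XOR 11001 = 01110
  pos 4: 11101 XOR 11001 = 00100
  pos 6: 10000 XOR 11001 = 01001
  pos 7: 10011 XOR 11001 = 01010
  pos 8: 10101 XOR 11001 = 01100
  pos 9: 11001 XOR 11001 = 00000
Remainder = 0000 (zero — the frame passes the CRC check).

0000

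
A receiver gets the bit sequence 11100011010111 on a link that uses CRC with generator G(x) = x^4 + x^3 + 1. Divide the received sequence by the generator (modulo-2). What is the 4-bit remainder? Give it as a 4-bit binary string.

1110

Modulo-2 division of 11100011010111 by 11001:
  pos 0: 11100 XOR 11001 = 00101
  pos 2: 10101 XOR 11001 = 01100
  pos 3: 11001 XOR 11001 = 00000
  pos 9: 10111 XOR 11001 = 01110
Remainder = 1110 (nonzero — an error is detected).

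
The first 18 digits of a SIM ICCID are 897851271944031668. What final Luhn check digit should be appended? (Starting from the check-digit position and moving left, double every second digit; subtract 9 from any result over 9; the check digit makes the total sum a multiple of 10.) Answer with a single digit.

Partial digits right→left: 8 6 6 1 3 0 4 4 9 1 7 2 1 5 8 7 9 8
Double every second digit counting from the check-digit position (so the 1st, 3rd, 5th, ... of the partial from the right).
  doubled (with −9 where >9): 7 3 6 8 9 5 2 7 9 → sum 56
  kept as-is: 6 1 0 4 1 2 5 7 8 → sum 34
Total = 56 + 34 = 90.
Check digit = (10 − (90 mod 10)) mod 10 = 0.

0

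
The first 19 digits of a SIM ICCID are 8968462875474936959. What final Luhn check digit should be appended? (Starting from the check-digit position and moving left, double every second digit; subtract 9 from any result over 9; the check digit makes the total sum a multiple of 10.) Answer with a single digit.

0

Partial digits right→left: 9 5 9 6 3 9 4 7 4 5 7 8 2 6 4 8 6 9 8
Double every second digit counting from the check-digit position (so the 1st, 3rd, 5th, ... of the partial from the right).
  doubled (with −9 where >9): 9 9 6 8 8 5 4 8 3 7 → sum 67
  kept as-is: 5 6 9 7 5 8 6 8 9 → sum 63
Total = 67 + 63 = 130.
Check digit = (10 − (130 mod 10)) mod 10 = 0.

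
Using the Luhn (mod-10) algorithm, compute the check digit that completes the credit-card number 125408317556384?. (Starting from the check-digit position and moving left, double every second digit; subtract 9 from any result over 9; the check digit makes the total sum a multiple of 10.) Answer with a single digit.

Partial digits right→left: 4 8 3 6 5 5 7 1 3 8 0 4 5 2 1
Double every second digit counting from the check-digit position (so the 1st, 3rd, 5th, ... of the partial from the right).
  doubled (with −9 where >9): 8 6 1 5 6 0 1 2 → sum 29
  kept as-is: 8 6 5 1 8 4 2 → sum 34
Total = 29 + 34 = 63.
Check digit = (10 − (63 mod 10)) mod 10 = 7.

7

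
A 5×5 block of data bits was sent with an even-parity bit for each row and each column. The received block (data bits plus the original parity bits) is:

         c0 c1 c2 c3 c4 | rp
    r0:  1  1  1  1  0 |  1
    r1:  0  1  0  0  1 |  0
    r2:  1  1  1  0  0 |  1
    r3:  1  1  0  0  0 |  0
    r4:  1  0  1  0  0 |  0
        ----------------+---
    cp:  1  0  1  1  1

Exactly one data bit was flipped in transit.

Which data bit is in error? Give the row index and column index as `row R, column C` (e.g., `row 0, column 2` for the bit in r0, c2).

row 0, column 0

Recompute each row's even parity and compare to rp:
  r0: data parity 0, sent rp 1 → mismatch
  r1: data parity 0, sent rp 0 → ok
  r2: data parity 1, sent rp 1 → ok
  r3: data parity 0, sent rp 0 → ok
  r4: data parity 0, sent rp 0 → ok
Recompute each column's even parity and compare to cp:
  c0: data parity 0, sent cp 1 → mismatch
  c1: data parity 0, sent cp 0 → ok
  c2: data parity 1, sent cp 1 → ok
  c3: data parity 1, sent cp 1 → ok
  c4: data parity 1, sent cp 1 → ok
Exactly one row (r0) and one column (c0) fail → the flipped bit is at their intersection.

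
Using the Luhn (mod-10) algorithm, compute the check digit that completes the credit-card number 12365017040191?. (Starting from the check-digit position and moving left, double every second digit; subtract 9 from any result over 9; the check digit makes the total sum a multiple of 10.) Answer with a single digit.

7

Partial digits right→left: 1 9 1 0 4 0 7 1 0 5 6 3 2 1
Double every second digit counting from the check-digit position (so the 1st, 3rd, 5th, ... of the partial from the right).
  doubled (with −9 where >9): 2 2 8 5 0 3 4 → sum 24
  kept as-is: 9 0 0 1 5 3 1 → sum 19
Total = 24 + 19 = 43.
Check digit = (10 − (43 mod 10)) mod 10 = 7.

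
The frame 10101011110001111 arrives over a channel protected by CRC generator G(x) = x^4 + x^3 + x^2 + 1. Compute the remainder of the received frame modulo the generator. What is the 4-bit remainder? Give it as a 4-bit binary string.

Modulo-2 division of 10101011110001111 by 11101:
  pos 0: 10101 XOR 11101 = 01000
  pos 1: 10000 XOR 11101 = 01101
  pos 2: 11011 XOR 11101 = 00110
  pos 4: 11011 XOR 11101 = 00110
  pos 6: 11010 XOR 11101 = 00111
  pos 8: 11100 XOR 11101 = 00001
  pos 12: 11111 XOR 11101 = 00010
Remainder = 0010 (nonzero — an error is detected).

0010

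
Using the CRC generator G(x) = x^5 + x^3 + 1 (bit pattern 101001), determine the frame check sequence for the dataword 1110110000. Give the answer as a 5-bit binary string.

00110

Append 5 zeros: 111011000000000. Divide by 101001 (XOR where the leading bit is 1):
  pos 0: 111011 XOR 101001 = 010010
  pos 1: 100100 XOR 101001 = 001101
  pos 3: 110100 XOR 101001 = 011101
  pos 4: 111010 XOR 101001 = 010011
  pos 5: 100110 XOR 101001 = 001111
  pos 7: 111100 XOR 101001 = 010101
  pos 8: 101010 XOR 101001 = 000011
Remainder (last 5 bits) = 00110. This is the CRC / FCS.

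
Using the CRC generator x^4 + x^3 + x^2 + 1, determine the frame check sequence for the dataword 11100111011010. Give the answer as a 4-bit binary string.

1000

Append 4 zeros: 111001110110100000. Divide by 11101 (XOR where the leading bit is 1):
  pos 0: 11100 XOR 11101 = 00001
  pos 4: 11110 XOR 11101 = 00011
  pos 7: 11110 XOR 11101 = 00011
  pos 10: 11100 XOR 11101 = 00001
Remainder (last 4 bits) = 1000. This is the CRC / FCS.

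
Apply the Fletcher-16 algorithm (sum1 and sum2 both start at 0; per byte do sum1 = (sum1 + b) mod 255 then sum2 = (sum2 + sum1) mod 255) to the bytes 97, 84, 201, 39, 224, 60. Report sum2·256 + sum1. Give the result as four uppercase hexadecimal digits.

Running sums (mod 255):
  after byte 0 (97): sum1=97, sum2=97
  after byte 1 (84): sum1=181, sum2=23
  after byte 2 (201): sum1=127, sum2=150
  after byte 3 (39): sum1=166, sum2=61
  after byte 4 (224): sum1=135, sum2=196
  after byte 5 (60): sum1=195, sum2=136
Checksum = sum2·256 + sum1 = 136·256 + 195 = 35011 = 0x88C3.

88C3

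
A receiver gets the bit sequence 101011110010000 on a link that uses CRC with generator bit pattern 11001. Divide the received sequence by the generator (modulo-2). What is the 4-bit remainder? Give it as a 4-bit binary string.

0000

Modulo-2 division of 101011110010000 by 11001:
  pos 0: 10101 XOR 11001 = 01100
  pos 1: 11001 XOR 11001 = 00000
  pos 6: 11001 XOR 11001 = 00000
Remainder = 0000 (zero — the frame passes the CRC check).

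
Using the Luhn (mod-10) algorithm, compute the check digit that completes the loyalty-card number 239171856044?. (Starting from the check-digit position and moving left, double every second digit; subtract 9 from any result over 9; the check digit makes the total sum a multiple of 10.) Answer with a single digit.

Partial digits right→left: 4 4 0 6 5 8 1 7 1 9 3 2
Double every second digit counting from the check-digit position (so the 1st, 3rd, 5th, ... of the partial from the right).
  doubled (with −9 where >9): 8 0 1 2 2 6 → sum 19
  kept as-is: 4 6 8 7 9 2 → sum 36
Total = 19 + 36 = 55.
Check digit = (10 − (55 mod 10)) mod 10 = 5.

5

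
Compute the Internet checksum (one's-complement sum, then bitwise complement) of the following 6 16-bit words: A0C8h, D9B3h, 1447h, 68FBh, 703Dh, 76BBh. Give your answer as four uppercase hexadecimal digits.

2148

One's-complement addition (fold any carry out of bit 15 back into bit 0):
  0xA0C8 + 0xD9B3 = 0x17A7B → wrap carry → 0x7A7C
  0x7A7C + 0x1447 = 0x08EC3
  0x8EC3 + 0x68FB = 0x0F7BE
  0xF7BE + 0x703D = 0x167FB → wrap carry → 0x67FC
  0x67FC + 0x76BB = 0x0DEB7
One's-complement sum = 0xDEB7.
Checksum = ~0xDEB7 & 0xFFFF = 0x2148.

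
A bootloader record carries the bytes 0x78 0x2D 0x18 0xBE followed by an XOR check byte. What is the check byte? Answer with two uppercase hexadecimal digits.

F3

XOR the bytes together:
  start with 0x78
  0x78 ⊕ 0x2D = 0x55
  0x55 ⊕ 0x18 = 0x4D
  0x4D ⊕ 0xBE = 0xF3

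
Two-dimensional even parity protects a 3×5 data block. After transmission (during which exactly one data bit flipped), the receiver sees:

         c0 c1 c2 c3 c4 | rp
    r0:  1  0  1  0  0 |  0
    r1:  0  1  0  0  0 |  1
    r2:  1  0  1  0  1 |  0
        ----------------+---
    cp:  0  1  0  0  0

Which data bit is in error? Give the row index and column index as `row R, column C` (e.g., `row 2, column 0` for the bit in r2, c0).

Recompute each row's even parity and compare to rp:
  r0: data parity 0, sent rp 0 → ok
  r1: data parity 1, sent rp 1 → ok
  r2: data parity 1, sent rp 0 → mismatch
Recompute each column's even parity and compare to cp:
  c0: data parity 0, sent cp 0 → ok
  c1: data parity 1, sent cp 1 → ok
  c2: data parity 0, sent cp 0 → ok
  c3: data parity 0, sent cp 0 → ok
  c4: data parity 1, sent cp 0 → mismatch
Exactly one row (r2) and one column (c4) fail → the flipped bit is at their intersection.

row 2, column 4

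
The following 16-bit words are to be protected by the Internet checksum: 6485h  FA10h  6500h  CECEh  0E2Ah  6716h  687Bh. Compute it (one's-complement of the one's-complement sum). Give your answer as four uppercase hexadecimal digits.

One's-complement addition (fold any carry out of bit 15 back into bit 0):
  0x6485 + 0xFA10 = 0x15E95 → wrap carry → 0x5E96
  0x5E96 + 0x6500 = 0x0C396
  0xC396 + 0xCECE = 0x19264 → wrap carry → 0x9265
  0x9265 + 0x0E2A = 0x0A08F
  0xA08F + 0x6716 = 0x107A5 → wrap carry → 0x07A6
  0x07A6 + 0x687B = 0x07021
One's-complement sum = 0x7021.
Checksum = ~0x7021 & 0xFFFF = 0x8FDE.

8FDE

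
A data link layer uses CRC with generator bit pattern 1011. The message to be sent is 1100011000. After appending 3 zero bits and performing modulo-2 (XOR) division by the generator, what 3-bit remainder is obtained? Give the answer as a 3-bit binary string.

Append 3 zeros: 1100011000000. Divide by 1011 (XOR where the leading bit is 1):
  pos 0: 1100 XOR 1011 = 0111
  pos 1: 1110 XOR 1011 = 0101
  pos 2: 1011 XOR 1011 = 0000
  pos 6: 1000 XOR 1011 = 0011
  pos 8: 1100 XOR 1011 = 0111
  pos 9: 1110 XOR 1011 = 0101
Remainder (last 3 bits) = 101. This is the CRC / FCS.

101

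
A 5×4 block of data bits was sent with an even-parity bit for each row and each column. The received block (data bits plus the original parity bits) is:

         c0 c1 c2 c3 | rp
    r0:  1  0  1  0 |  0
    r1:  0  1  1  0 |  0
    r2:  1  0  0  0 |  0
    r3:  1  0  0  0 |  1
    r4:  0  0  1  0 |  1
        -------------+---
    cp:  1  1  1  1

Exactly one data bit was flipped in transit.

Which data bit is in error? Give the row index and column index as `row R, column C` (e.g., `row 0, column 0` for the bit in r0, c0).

row 2, column 3

Recompute each row's even parity and compare to rp:
  r0: data parity 0, sent rp 0 → ok
  r1: data parity 0, sent rp 0 → ok
  r2: data parity 1, sent rp 0 → mismatch
  r3: data parity 1, sent rp 1 → ok
  r4: data parity 1, sent rp 1 → ok
Recompute each column's even parity and compare to cp:
  c0: data parity 1, sent cp 1 → ok
  c1: data parity 1, sent cp 1 → ok
  c2: data parity 1, sent cp 1 → ok
  c3: data parity 0, sent cp 1 → mismatch
Exactly one row (r2) and one column (c3) fail → the flipped bit is at their intersection.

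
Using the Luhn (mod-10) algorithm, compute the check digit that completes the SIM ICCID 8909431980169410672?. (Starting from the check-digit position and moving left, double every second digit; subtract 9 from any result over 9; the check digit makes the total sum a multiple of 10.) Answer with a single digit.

Partial digits right→left: 2 7 6 0 1 4 9 6 1 0 8 9 1 3 4 9 0 9 8
Double every second digit counting from the check-digit position (so the 1st, 3rd, 5th, ... of the partial from the right).
  doubled (with −9 where >9): 4 3 2 9 2 7 2 8 0 7 → sum 44
  kept as-is: 7 0 4 6 0 9 3 9 9 → sum 47
Total = 44 + 47 = 91.
Check digit = (10 − (91 mod 10)) mod 10 = 9.

9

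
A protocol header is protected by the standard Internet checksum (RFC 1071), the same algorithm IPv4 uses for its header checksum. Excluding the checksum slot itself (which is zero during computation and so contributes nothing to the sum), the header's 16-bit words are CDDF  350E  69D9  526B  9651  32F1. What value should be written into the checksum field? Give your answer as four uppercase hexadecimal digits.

778A

One's-complement addition (fold any carry out of bit 15 back into bit 0):
  0xCDDF + 0x350E = 0x102ED → wrap carry → 0x02EE
  0x02EE + 0x69D9 = 0x06CC7
  0x6CC7 + 0x526B = 0x0BF32
  0xBF32 + 0x9651 = 0x15583 → wrap carry → 0x5584
  0x5584 + 0x32F1 = 0x08875
One's-complement sum = 0x8875.
Checksum = ~0x8875 & 0xFFFF = 0x778A.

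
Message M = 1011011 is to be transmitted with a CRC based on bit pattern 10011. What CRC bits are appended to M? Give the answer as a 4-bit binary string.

Append 4 zeros: 10110110000. Divide by 10011 (XOR where the leading bit is 1):
  pos 0: 10110 XOR 10011 = 00101
  pos 2: 10111 XOR 10011 = 00100
  pos 4: 10000 XOR 10011 = 00011
Remainder (last 4 bits) = 1100. This is the CRC / FCS.

1100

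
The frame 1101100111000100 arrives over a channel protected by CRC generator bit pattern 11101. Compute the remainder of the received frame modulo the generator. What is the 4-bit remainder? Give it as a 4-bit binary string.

0000

Modulo-2 division of 1101100111000100 by 11101:
  pos 0: 11011 XOR 11101 = 00110
  pos 2: 11000 XOR 11101 = 00101
  pos 4: 10111 XOR 11101 = 01010
  pos 5: 10101 XOR 11101 = 01000
  pos 6: 10000 XOR 11101 = 01101
  pos 7: 11010 XOR 11101 = 00111
  pos 9: 11101 XOR 11101 = 00000
Remainder = 0000 (zero — the frame passes the CRC check).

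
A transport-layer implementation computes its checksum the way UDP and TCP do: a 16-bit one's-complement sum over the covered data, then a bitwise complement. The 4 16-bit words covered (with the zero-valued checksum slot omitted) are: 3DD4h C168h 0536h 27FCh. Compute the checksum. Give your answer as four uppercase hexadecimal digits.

D390

One's-complement addition (fold any carry out of bit 15 back into bit 0):
  0x3DD4 + 0xC168 = 0x0FF3C
  0xFF3C + 0x0536 = 0x10472 → wrap carry → 0x0473
  0x0473 + 0x27FC = 0x02C6F
One's-complement sum = 0x2C6F.
Checksum = ~0x2C6F & 0xFFFF = 0xD390.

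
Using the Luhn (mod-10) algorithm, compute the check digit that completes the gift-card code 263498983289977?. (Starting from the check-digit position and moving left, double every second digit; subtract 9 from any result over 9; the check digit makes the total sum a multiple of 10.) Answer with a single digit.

Partial digits right→left: 7 7 9 9 8 2 3 8 9 8 9 4 3 6 2
Double every second digit counting from the check-digit position (so the 1st, 3rd, 5th, ... of the partial from the right).
  doubled (with −9 where >9): 5 9 7 6 9 9 6 4 → sum 55
  kept as-is: 7 9 2 8 8 4 6 → sum 44
Total = 55 + 44 = 99.
Check digit = (10 − (99 mod 10)) mod 10 = 1.

1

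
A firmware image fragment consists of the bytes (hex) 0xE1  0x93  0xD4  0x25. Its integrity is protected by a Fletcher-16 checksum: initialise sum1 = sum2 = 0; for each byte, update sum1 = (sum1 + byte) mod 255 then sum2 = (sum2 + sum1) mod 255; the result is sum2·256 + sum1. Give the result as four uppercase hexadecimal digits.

116F

Running sums (mod 255):
  after byte 0 (0xE1): sum1=225, sum2=225
  after byte 1 (0x93): sum1=117, sum2=87
  after byte 2 (0xD4): sum1=74, sum2=161
  after byte 3 (0x25): sum1=111, sum2=17
Checksum = sum2·256 + sum1 = 17·256 + 111 = 4463 = 0x116F.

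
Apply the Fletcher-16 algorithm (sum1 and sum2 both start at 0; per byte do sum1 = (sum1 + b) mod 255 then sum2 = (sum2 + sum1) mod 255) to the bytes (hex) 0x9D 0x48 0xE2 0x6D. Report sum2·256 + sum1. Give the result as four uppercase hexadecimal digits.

Running sums (mod 255):
  after byte 0 (0x9D): sum1=157, sum2=157
  after byte 1 (0x48): sum1=229, sum2=131
  after byte 2 (0xE2): sum1=200, sum2=76
  after byte 3 (0x6D): sum1=54, sum2=130
Checksum = sum2·256 + sum1 = 130·256 + 54 = 33334 = 0x8236.

8236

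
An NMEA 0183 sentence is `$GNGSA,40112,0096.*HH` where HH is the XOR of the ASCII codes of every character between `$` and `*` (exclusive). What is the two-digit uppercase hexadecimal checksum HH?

XOR the ASCII codes of the payload characters:
  'G' = 0x47 → acc = 0x47
  'N' = 0x4E → acc = 0x09
  'G' = 0x47 → acc = 0x4E
  'S' = 0x53 → acc = 0x1D
  'A' = 0x41 → acc = 0x5C
  ',' = 0x2C → acc = 0x70
  '4' = 0x34 → acc = 0x44
  '0' = 0x30 → acc = 0x74
  '1' = 0x31 → acc = 0x45
  '1' = 0x31 → acc = 0x74
  '2' = 0x32 → acc = 0x46
  ',' = 0x2C → acc = 0x6A
  '0' = 0x30 → acc = 0x5A
  '0' = 0x30 → acc = 0x6A
  '9' = 0x39 → acc = 0x53
  '6' = 0x36 → acc = 0x65
  '.' = 0x2E → acc = 0x4B
Checksum = 0x4B.

4B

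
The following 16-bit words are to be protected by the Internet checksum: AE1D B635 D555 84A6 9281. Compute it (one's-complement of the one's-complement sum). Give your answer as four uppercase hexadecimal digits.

One's-complement addition (fold any carry out of bit 15 back into bit 0):
  0xAE1D + 0xB635 = 0x16452 → wrap carry → 0x6453
  0x6453 + 0xD555 = 0x139A8 → wrap carry → 0x39A9
  0x39A9 + 0x84A6 = 0x0BE4F
  0xBE4F + 0x9281 = 0x150D0 → wrap carry → 0x50D1
One's-complement sum = 0x50D1.
Checksum = ~0x50D1 & 0xFFFF = 0xAF2E.

AF2E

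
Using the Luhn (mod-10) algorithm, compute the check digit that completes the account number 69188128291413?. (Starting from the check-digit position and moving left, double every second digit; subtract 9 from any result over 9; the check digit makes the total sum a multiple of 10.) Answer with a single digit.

Partial digits right→left: 3 1 4 1 9 2 8 2 1 8 8 1 9 6
Double every second digit counting from the check-digit position (so the 1st, 3rd, 5th, ... of the partial from the right).
  doubled (with −9 where >9): 6 8 9 7 2 7 9 → sum 48
  kept as-is: 1 1 2 2 8 1 6 → sum 21
Total = 48 + 21 = 69.
Check digit = (10 − (69 mod 10)) mod 10 = 1.

1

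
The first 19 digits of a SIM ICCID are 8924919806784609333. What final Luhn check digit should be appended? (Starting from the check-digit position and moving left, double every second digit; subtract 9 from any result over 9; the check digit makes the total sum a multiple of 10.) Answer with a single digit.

2

Partial digits right→left: 3 3 3 9 0 6 4 8 7 6 0 8 9 1 9 4 2 9 8
Double every second digit counting from the check-digit position (so the 1st, 3rd, 5th, ... of the partial from the right).
  doubled (with −9 where >9): 6 6 0 8 5 0 9 9 4 7 → sum 54
  kept as-is: 3 9 6 8 6 8 1 4 9 → sum 54
Total = 54 + 54 = 108.
Check digit = (10 − (108 mod 10)) mod 10 = 2.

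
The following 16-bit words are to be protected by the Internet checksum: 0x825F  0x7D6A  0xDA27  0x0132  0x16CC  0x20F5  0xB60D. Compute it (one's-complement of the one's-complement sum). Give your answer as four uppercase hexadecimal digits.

370D

One's-complement addition (fold any carry out of bit 15 back into bit 0):
  0x825F + 0x7D6A = 0x0FFC9
  0xFFC9 + 0xDA27 = 0x1D9F0 → wrap carry → 0xD9F1
  0xD9F1 + 0x0132 = 0x0DB23
  0xDB23 + 0x16CC = 0x0F1EF
  0xF1EF + 0x20F5 = 0x112E4 → wrap carry → 0x12E5
  0x12E5 + 0xB60D = 0x0C8F2
One's-complement sum = 0xC8F2.
Checksum = ~0xC8F2 & 0xFFFF = 0x370D.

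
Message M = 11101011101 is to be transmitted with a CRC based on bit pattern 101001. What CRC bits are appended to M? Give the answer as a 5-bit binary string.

Append 5 zeros: 1110101110100000. Divide by 101001 (XOR where the leading bit is 1):
  pos 0: 111010 XOR 101001 = 010011
  pos 1: 100111 XOR 101001 = 001110
  pos 3: 111011 XOR 101001 = 010010
  pos 4: 100100 XOR 101001 = 001101
  pos 6: 110110 XOR 101001 = 011111
  pos 7: 111110 XOR 101001 = 010111
  pos 8: 101110 XOR 101001 = 000111
Remainder (last 5 bits) = 11100. This is the CRC / FCS.

11100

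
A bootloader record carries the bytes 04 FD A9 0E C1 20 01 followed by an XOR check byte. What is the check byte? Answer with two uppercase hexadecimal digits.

BE

XOR the bytes together:
  start with 0x04
  0x04 ⊕ 0xFD = 0xF9
  0xF9 ⊕ 0xA9 = 0x50
  0x50 ⊕ 0x0E = 0x5E
  0x5E ⊕ 0xC1 = 0x9F
  0x9F ⊕ 0x20 = 0xBF
  0xBF ⊕ 0x01 = 0xBE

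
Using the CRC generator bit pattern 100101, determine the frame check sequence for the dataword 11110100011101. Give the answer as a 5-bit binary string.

Append 5 zeros: 1111010001110100000. Divide by 100101 (XOR where the leading bit is 1):
  pos 0: 111101 XOR 100101 = 011000
  pos 1: 110000 XOR 100101 = 010101
  pos 2: 101010 XOR 100101 = 001111
  pos 4: 111101 XOR 100101 = 011000
  pos 5: 110001 XOR 100101 = 010100
  pos 6: 101001 XOR 100101 = 001100
  pos 8: 110001 XOR 100101 = 010100
  pos 9: 101000 XOR 100101 = 001101
  pos 11: 110100 XOR 100101 = 010001
  pos 12: 100010 XOR 100101 = 000111
Remainder (last 5 bits) = 01110. This is the CRC / FCS.

01110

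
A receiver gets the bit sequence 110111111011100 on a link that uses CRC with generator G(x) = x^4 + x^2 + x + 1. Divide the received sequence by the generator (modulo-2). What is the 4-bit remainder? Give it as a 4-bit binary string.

Modulo-2 division of 110111111011100 by 10111:
  pos 0: 11011 XOR 10111 = 01100
  pos 1: 11001 XOR 10111 = 01110
  pos 2: 11101 XOR 10111 = 01010
  pos 3: 10101 XOR 10111 = 00010
  pos 6: 10101 XOR 10111 = 00010
  pos 9: 10110 XOR 10111 = 00001
Remainder = 0010 (nonzero — an error is detected).

0010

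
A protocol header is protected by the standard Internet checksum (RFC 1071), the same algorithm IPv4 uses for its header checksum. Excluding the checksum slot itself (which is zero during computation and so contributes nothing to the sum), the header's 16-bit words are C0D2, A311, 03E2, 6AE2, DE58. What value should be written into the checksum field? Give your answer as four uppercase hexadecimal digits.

4EFE

One's-complement addition (fold any carry out of bit 15 back into bit 0):
  0xC0D2 + 0xA311 = 0x163E3 → wrap carry → 0x63E4
  0x63E4 + 0x03E2 = 0x067C6
  0x67C6 + 0x6AE2 = 0x0D2A8
  0xD2A8 + 0xDE58 = 0x1B100 → wrap carry → 0xB101
One's-complement sum = 0xB101.
Checksum = ~0xB101 & 0xFFFF = 0x4EFE.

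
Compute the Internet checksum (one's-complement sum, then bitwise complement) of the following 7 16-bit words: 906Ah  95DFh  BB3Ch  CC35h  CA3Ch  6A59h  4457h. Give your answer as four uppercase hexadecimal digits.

One's-complement addition (fold any carry out of bit 15 back into bit 0):
  0x906A + 0x95DF = 0x12649 → wrap carry → 0x264A
  0x264A + 0xBB3C = 0x0E186
  0xE186 + 0xCC35 = 0x1ADBB → wrap carry → 0xADBC
  0xADBC + 0xCA3C = 0x177F8 → wrap carry → 0x77F9
  0x77F9 + 0x6A59 = 0x0E252
  0xE252 + 0x4457 = 0x126A9 → wrap carry → 0x26AA
One's-complement sum = 0x26AA.
Checksum = ~0x26AA & 0xFFFF = 0xD955.

D955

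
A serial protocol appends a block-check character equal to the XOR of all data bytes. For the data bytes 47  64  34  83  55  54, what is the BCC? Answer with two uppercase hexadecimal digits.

95

XOR the bytes together:
  start with 0x47
  0x47 ⊕ 0x64 = 0x23
  0x23 ⊕ 0x34 = 0x17
  0x17 ⊕ 0x83 = 0x94
  0x94 ⊕ 0x55 = 0xC1
  0xC1 ⊕ 0x54 = 0x95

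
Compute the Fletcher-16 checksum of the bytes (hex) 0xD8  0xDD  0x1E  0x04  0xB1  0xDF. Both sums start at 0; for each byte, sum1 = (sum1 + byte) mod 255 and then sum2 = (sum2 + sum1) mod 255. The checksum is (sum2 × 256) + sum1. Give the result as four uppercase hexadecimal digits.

Running sums (mod 255):
  after byte 0 (0xD8): sum1=216, sum2=216
  after byte 1 (0xDD): sum1=182, sum2=143
  after byte 2 (0x1E): sum1=212, sum2=100
  after byte 3 (0x04): sum1=216, sum2=61
  after byte 4 (0xB1): sum1=138, sum2=199
  after byte 5 (0xDF): sum1=106, sum2=50
Checksum = sum2·256 + sum1 = 50·256 + 106 = 12906 = 0x326A.

326A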